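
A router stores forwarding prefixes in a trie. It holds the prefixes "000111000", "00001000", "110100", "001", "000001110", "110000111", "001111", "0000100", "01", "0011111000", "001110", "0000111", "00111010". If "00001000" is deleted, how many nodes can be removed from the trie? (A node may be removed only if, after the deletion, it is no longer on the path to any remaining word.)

A node on "00001000"'s path can go only if nothing else ends at it or branches off below it.
The suffix "0" (1 node) is used only by "00001000"; "0000100" is itself a stored word, so pruning stops there.
Nodes removed: 1

1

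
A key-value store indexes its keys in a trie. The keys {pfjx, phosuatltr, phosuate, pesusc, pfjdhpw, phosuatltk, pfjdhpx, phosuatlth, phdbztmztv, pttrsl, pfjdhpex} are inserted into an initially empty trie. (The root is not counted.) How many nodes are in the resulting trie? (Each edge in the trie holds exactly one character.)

41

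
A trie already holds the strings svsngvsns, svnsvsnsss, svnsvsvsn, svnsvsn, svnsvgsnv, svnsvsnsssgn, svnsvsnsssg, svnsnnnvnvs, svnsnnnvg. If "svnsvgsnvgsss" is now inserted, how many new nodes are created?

4

Walking "svnsvgsnvgsss" from the root, the first 9 characters ("svnsvgsnv") follow existing edges; "g" is the first miss.
New nodes needed: |"svnsvgsnvgsss"| − 9 = 13 − 9 = 4.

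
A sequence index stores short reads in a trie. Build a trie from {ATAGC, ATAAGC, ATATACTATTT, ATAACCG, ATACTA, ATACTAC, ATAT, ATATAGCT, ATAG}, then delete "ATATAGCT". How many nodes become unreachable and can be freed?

3

A node on "ATATAGCT"'s path can go only if nothing else ends at it or branches off below it.
The suffix "GCT" (3 nodes) is used only by "ATATAGCT"; the node for "ATATA" still has the child "C", so pruning stops there.
Nodes removed: 3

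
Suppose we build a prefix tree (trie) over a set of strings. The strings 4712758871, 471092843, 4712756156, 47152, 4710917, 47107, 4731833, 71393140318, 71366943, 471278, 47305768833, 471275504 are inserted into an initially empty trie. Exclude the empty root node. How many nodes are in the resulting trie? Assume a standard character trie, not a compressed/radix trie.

Trace insertions, counting only characters that open a new branch:
  "4712758871" → 10 new (4, 7, 1, 2, 7, 5, 8, 8, 7, 1)
  "471092843" → prefix "471" already present; 6 new (0, 9, 2, 8, 4, 3)
  "4712756156" → prefix "471275" already present; 4 new (6, 1, 5, 6)
  "47152" → prefix "471" already present; 2 new (5, 2)
  "4710917" → prefix "47109" already present; 2 new (1, 7)
  "47107" → prefix "4710" already present; 1 new (7)
  "4731833" → prefix "47" already present; 5 new (3, 1, 8, 3, 3)
  "71393140318" → 11 new (7, 1, 3, 9, 3, 1, 4, 0, 3, 1, 8)
  "71366943" → prefix "713" already present; 5 new (6, 6, 9, 4, 3)
  "471278" → prefix "47127" already present; 1 new (8)
  "47305768833" → prefix "473" already present; 8 new (0, 5, 7, 6, 8, 8, 3, 3)
  "471275504" → prefix "471275" already present; 3 new (5, 0, 4)
Total nodes = 10 + 6 + 4 + 2 + 2 + 1 + 5 + 11 + 5 + 1 + 8 + 3 = 58

58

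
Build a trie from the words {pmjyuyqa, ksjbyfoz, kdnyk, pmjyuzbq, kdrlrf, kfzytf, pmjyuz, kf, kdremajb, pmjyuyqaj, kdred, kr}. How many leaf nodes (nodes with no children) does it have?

9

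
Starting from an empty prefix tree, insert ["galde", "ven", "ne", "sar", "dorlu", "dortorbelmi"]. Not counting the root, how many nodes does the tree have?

26

Trace insertions, counting only characters that open a new branch:
  "galde" → 5 new (g, a, l, d, e)
  "ven" → 3 new (v, e, n)
  "ne" → 2 new (n, e)
  "sar" → 3 new (s, a, r)
  "dorlu" → 5 new (d, o, r, l, u)
  "dortorbelmi" → prefix "dor" already present; 8 new (t, o, r, b, e, l, m, i)
Total nodes = 5 + 3 + 2 + 3 + 5 + 8 = 26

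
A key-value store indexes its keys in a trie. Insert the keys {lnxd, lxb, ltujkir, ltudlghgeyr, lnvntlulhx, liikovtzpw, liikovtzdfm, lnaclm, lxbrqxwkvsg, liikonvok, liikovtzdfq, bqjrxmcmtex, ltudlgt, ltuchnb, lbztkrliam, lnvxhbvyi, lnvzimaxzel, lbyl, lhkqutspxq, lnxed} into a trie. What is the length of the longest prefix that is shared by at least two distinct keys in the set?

10

Look for the deepest trie node that still has at least two words in its subtree.
e.g. "liikovtzdfm" and "liikovtzdfq" share the prefix "liikovtzdf" of length 10; no pair shares a longer one.
Longest shared-prefix length: 10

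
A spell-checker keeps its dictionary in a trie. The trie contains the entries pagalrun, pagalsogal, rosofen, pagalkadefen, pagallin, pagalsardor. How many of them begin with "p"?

Traverse to the node for "p", then collect every word in that subtree.
Matches: "pagalkadefen", "pagallin", "pagalrun", "pagalsardor", "pagalsogal"
Count: 5

5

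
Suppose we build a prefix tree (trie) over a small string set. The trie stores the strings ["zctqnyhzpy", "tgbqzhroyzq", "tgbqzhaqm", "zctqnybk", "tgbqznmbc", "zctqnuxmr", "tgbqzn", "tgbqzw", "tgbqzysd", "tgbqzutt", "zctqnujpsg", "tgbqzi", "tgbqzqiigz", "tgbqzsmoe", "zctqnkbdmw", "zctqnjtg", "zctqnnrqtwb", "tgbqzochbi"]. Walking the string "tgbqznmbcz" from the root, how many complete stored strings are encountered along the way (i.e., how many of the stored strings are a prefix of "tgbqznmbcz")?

Check each prefix of "tgbqznmbcz" against the stored set — each match is an end-marker on the path.
Prefixes of the query that are stored words: "tgbqzn", "tgbqznmbc"
Count: 2

2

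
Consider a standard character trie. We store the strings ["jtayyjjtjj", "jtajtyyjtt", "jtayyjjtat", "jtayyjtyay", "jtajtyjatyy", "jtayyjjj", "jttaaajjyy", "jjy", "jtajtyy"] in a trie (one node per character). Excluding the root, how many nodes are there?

For each word, the new-node count is its length minus the longest prefix already in the trie:
  "jtayyjjtjj" → 10 new (j, t, a, y, y, j, j, t, j, j)
  "jtajtyyjtt" → prefix "jta" already present; 7 new (j, t, y, y, j, t, t)
  "jtayyjjtat" → prefix "jtayyjjt" already present; 2 new (a, t)
  "jtayyjtyay" → prefix "jtayyj" already present; 4 new (t, y, a, y)
  "jtajtyjatyy" → prefix "jtajty" already present; 5 new (j, a, t, y, y)
  "jtayyjjj" → prefix "jtayyjj" already present; 1 new (j)
  "jttaaajjyy" → prefix "jt" already present; 8 new (t, a, a, a, j, j, y, y)
  "jjy" → prefix "j" already present; 2 new (j, y)
  "jtajtyy" → prefix "jtajtyy" already present; 0 new (none)
Total nodes = 10 + 7 + 2 + 4 + 5 + 1 + 8 + 2 + 0 = 39

39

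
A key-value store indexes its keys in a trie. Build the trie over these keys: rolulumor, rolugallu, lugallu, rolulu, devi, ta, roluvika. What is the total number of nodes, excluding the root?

31

For each word, the new-node count is its length minus the longest prefix already in the trie:
  "rolulumor" → 9 new (r, o, l, u, l, u, m, o, r)
  "rolugallu" → prefix "rolu" already present; 5 new (g, a, l, l, u)
  "lugallu" → 7 new (l, u, g, a, l, l, u)
  "rolulu" → prefix "rolulu" already present; 0 new (none)
  "devi" → 4 new (d, e, v, i)
  "ta" → 2 new (t, a)
  "roluvika" → prefix "rolu" already present; 4 new (v, i, k, a)
Total nodes = 9 + 5 + 7 + 0 + 4 + 2 + 4 = 31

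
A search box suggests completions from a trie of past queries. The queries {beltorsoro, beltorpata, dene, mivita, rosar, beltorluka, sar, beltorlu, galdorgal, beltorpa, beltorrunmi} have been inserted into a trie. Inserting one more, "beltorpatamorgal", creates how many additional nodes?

6

"beltorpata" is already a path in the trie; the remaining "morgal" must be added.
New nodes needed: |"beltorpatamorgal"| − 10 = 16 − 10 = 6.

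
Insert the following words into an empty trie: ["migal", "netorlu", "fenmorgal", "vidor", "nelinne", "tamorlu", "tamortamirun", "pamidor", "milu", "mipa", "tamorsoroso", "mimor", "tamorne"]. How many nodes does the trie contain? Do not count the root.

67

Count nodes per top-level branch (shared prefixes stored once):
  'f'-branch (fenmorgal): 9 nodes
  'm'-branch (migal, milu, mimor, mipa): 12 nodes
  'n'-branch (nelinne, netorlu): 12 nodes
  'p'-branch (pamidor): 7 nodes
  't'-branch (tamorlu, tamorne, tamorsoroso, tamortamirun): 22 nodes
  'v'-branch (vidor): 5 nodes
Sum: 67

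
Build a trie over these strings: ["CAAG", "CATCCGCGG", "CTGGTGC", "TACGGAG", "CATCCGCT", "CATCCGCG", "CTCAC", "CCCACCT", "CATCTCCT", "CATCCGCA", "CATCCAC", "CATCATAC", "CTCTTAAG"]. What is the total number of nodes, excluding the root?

50

Insert word by word; a character creates a node only if that edge doesn't already exist:
  "CAAG" → 4 new (C, A, A, G)
  "CATCCGCGG" → prefix "CA" already present; 7 new (T, C, C, G, C, G, G)
  "CTGGTGC" → prefix "C" already present; 6 new (T, G, G, T, G, C)
  "TACGGAG" → 7 new (T, A, C, G, G, A, G)
  "CATCCGCT" → prefix "CATCCGC" already present; 1 new (T)
  "CATCCGCG" → prefix "CATCCGCG" already present; 0 new (none)
  "CTCAC" → prefix "CT" already present; 3 new (C, A, C)
  "CCCACCT" → prefix "C" already present; 6 new (C, C, A, C, C, T)
  "CATCTCCT" → prefix "CATC" already present; 4 new (T, C, C, T)
  "CATCCGCA" → prefix "CATCCGC" already present; 1 new (A)
  "CATCCAC" → prefix "CATCC" already present; 2 new (A, C)
  "CATCATAC" → prefix "CATC" already present; 4 new (A, T, A, C)
  "CTCTTAAG" → prefix "CTC" already present; 5 new (T, T, A, A, G)
Total nodes = 4 + 7 + 6 + 7 + 1 + 0 + 3 + 6 + 4 + 1 + 2 + 4 + 5 = 50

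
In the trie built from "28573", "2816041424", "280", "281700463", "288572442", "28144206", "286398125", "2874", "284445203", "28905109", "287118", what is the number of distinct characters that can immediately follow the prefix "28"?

Walk "28" from the root, arriving at one node.
Distinct next characters after "28": 0, 1, 4, 5, 6, 7, 8, 9.
That node has 8 child edges.

8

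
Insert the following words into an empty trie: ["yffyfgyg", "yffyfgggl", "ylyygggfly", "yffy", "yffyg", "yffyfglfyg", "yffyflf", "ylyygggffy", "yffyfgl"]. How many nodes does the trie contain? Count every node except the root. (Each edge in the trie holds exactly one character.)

29

Trace insertions, counting only characters that open a new branch:
  "yffyfgyg" → 8 new (y, f, f, y, f, g, y, g)
  "yffyfgggl" → prefix "yffyfg" already present; 3 new (g, g, l)
  "ylyygggfly" → prefix "y" already present; 9 new (l, y, y, g, g, g, f, l, y)
  "yffy" → prefix "yffy" already present; 0 new (none)
  "yffyg" → prefix "yffy" already present; 1 new (g)
  "yffyfglfyg" → prefix "yffyfg" already present; 4 new (l, f, y, g)
  "yffyflf" → prefix "yffyf" already present; 2 new (l, f)
  "ylyygggffy" → prefix "ylyygggf" already present; 2 new (f, y)
  "yffyfgl" → prefix "yffyfgl" already present; 0 new (none)
Total nodes = 8 + 3 + 9 + 0 + 1 + 4 + 2 + 2 + 0 = 29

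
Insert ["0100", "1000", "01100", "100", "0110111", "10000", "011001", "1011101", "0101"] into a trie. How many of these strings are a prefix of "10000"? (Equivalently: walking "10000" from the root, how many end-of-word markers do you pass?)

Traverse "10000" character by character; count nodes along the way that are marked as word ends.
Prefixes of the query that are stored words: "100", "1000", "10000"
Count: 3

3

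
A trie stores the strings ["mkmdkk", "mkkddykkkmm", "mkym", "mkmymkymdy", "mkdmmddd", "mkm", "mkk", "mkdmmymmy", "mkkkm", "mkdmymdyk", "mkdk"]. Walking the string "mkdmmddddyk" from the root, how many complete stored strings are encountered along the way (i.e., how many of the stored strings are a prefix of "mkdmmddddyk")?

1

Check each prefix of "mkdmmddddyk" against the stored set — each match is an end-marker on the path.
Prefixes of the query that are stored words: "mkdmmddd"
Count: 1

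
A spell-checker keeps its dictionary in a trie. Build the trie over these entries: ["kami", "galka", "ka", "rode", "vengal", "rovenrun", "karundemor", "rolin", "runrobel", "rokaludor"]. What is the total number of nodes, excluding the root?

50

Insert word by word; a character creates a node only if that edge doesn't already exist:
  "kami" → 4 new (k, a, m, i)
  "galka" → 5 new (g, a, l, k, a)
  "ka" → prefix "ka" already present; 0 new (none)
  "rode" → 4 new (r, o, d, e)
  "vengal" → 6 new (v, e, n, g, a, l)
  "rovenrun" → prefix "ro" already present; 6 new (v, e, n, r, u, n)
  "karundemor" → prefix "ka" already present; 8 new (r, u, n, d, e, m, o, r)
  "rolin" → prefix "ro" already present; 3 new (l, i, n)
  "runrobel" → prefix "r" already present; 7 new (u, n, r, o, b, e, l)
  "rokaludor" → prefix "ro" already present; 7 new (k, a, l, u, d, o, r)
Total nodes = 4 + 5 + 0 + 4 + 6 + 6 + 8 + 3 + 7 + 7 = 50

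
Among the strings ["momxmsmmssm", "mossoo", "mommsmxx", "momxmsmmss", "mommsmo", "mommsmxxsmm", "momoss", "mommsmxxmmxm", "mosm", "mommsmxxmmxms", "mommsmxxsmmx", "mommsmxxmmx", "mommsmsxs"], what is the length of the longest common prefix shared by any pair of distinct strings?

12

Look for the deepest trie node that still has at least two words in its subtree.
e.g. "mommsmxxmmxm" and "mommsmxxmmxms" share the prefix "mommsmxxmmxm" of length 12; no pair shares a longer one.
Longest shared-prefix length: 12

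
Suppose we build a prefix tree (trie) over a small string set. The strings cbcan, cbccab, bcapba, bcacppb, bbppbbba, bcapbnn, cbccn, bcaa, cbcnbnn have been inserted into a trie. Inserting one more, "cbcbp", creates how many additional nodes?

2

The longest prefix of "cbcbp" already in the trie is "cbc" (length 3).
So 5 − 3 = 2 new nodes.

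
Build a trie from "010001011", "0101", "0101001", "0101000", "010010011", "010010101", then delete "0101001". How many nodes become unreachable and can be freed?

1

Walk "0101001" from the leaf back toward the root, removing each node that no remaining word uses.
The suffix "1" (1 node) is used only by "0101001"; the node for "010100" still has the child "0", so pruning stops there.
Nodes removed: 1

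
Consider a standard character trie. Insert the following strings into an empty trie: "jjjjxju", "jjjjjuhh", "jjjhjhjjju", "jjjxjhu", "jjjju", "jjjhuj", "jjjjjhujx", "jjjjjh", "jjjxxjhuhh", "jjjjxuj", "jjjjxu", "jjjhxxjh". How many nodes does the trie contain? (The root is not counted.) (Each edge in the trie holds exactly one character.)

41

Trace insertions, counting only characters that open a new branch:
  "jjjjxju" → 7 new (j, j, j, j, x, j, u)
  "jjjjjuhh" → prefix "jjjj" already present; 4 new (j, u, h, h)
  "jjjhjhjjju" → prefix "jjj" already present; 7 new (h, j, h, j, j, j, u)
  "jjjxjhu" → prefix "jjj" already present; 4 new (x, j, h, u)
  "jjjju" → prefix "jjjj" already present; 1 new (u)
  "jjjhuj" → prefix "jjjh" already present; 2 new (u, j)
  "jjjjjhujx" → prefix "jjjjj" already present; 4 new (h, u, j, x)
  "jjjjjh" → prefix "jjjjjh" already present; 0 new (none)
  "jjjxxjhuhh" → prefix "jjjx" already present; 6 new (x, j, h, u, h, h)
  "jjjjxuj" → prefix "jjjjx" already present; 2 new (u, j)
  "jjjjxu" → prefix "jjjjxu" already present; 0 new (none)
  "jjjhxxjh" → prefix "jjjh" already present; 4 new (x, x, j, h)
Total nodes = 7 + 4 + 7 + 4 + 1 + 2 + 4 + 0 + 6 + 2 + 0 + 4 = 41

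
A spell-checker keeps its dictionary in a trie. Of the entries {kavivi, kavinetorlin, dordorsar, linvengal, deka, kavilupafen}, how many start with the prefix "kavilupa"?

Walk to "kavilupa"; the words in its subtree are exactly those with that prefix.
Matches: "kavilupafen"
Count: 1

1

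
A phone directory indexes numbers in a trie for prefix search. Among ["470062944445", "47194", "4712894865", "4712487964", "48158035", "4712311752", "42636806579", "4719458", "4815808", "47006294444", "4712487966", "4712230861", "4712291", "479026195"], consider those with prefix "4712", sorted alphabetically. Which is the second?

4712291

Words with prefix "4712", in lexicographic order: "4712230861", "4712291", "4712311752", "4712487964", "4712487966", "4712894865"
The 2nd is 4712291.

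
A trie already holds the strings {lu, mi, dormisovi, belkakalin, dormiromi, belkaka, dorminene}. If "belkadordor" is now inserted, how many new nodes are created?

6

"belka" is already a path in the trie; the remaining "dordor" must be added.
New nodes needed: |"belkadordor"| − 5 = 11 − 5 = 6.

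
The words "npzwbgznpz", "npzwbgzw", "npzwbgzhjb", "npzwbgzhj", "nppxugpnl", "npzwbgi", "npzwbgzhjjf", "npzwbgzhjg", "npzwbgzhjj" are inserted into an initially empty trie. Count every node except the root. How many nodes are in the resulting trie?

Trace insertions, counting only characters that open a new branch:
  "npzwbgznpz" → 10 new (n, p, z, w, b, g, z, n, p, z)
  "npzwbgzw" → prefix "npzwbgz" already present; 1 new (w)
  "npzwbgzhjb" → prefix "npzwbgz" already present; 3 new (h, j, b)
  "npzwbgzhj" → prefix "npzwbgzhj" already present; 0 new (none)
  "nppxugpnl" → prefix "np" already present; 7 new (p, x, u, g, p, n, l)
  "npzwbgi" → prefix "npzwbg" already present; 1 new (i)
  "npzwbgzhjjf" → prefix "npzwbgzhj" already present; 2 new (j, f)
  "npzwbgzhjg" → prefix "npzwbgzhj" already present; 1 new (g)
  "npzwbgzhjj" → prefix "npzwbgzhjj" already present; 0 new (none)
Total nodes = 10 + 1 + 3 + 0 + 7 + 1 + 2 + 1 + 0 = 25

25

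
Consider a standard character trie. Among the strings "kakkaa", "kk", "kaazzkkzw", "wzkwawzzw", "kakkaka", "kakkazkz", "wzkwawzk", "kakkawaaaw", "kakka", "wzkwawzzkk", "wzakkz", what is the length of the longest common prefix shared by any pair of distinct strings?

8

The deepest shared node is where two words last agree before diverging.
e.g. "wzkwawzzkk" and "wzkwawzzw" share the prefix "wzkwawzz" of length 8; no pair shares a longer one.
Longest shared-prefix length: 8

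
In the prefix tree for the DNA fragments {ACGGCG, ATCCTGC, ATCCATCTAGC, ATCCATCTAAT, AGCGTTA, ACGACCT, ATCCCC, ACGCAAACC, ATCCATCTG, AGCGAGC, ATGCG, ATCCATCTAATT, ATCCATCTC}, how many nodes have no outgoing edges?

A leaf is a node with no children — equivalently, the end of a word that is not a proper prefix of any other stored word.
Those words: "ACGACCT", "ACGCAAACC", "ACGGCG", "AGCGAGC", "AGCGTTA", "ATCCATCTAATT", "ATCCATCTAGC", "ATCCATCTC", "ATCCATCTG", "ATCCCC", "ATCCTGC", "ATGCG"
Leaf count: 12

12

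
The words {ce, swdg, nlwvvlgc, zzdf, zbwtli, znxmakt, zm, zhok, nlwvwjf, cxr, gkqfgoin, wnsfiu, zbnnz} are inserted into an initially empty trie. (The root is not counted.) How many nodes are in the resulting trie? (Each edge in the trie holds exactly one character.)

55

Insert word by word; a character creates a node only if that edge doesn't already exist:
  "ce" → 2 new (c, e)
  "swdg" → 4 new (s, w, d, g)
  "nlwvvlgc" → 8 new (n, l, w, v, v, l, g, c)
  "zzdf" → 4 new (z, z, d, f)
  "zbwtli" → prefix "z" already present; 5 new (b, w, t, l, i)
  "znxmakt" → prefix "z" already present; 6 new (n, x, m, a, k, t)
  "zm" → prefix "z" already present; 1 new (m)
  "zhok" → prefix "z" already present; 3 new (h, o, k)
  "nlwvwjf" → prefix "nlwv" already present; 3 new (w, j, f)
  "cxr" → prefix "c" already present; 2 new (x, r)
  "gkqfgoin" → 8 new (g, k, q, f, g, o, i, n)
  "wnsfiu" → 6 new (w, n, s, f, i, u)
  "zbnnz" → prefix "zb" already present; 3 new (n, n, z)
Total nodes = 2 + 4 + 8 + 4 + 5 + 6 + 1 + 3 + 3 + 2 + 8 + 6 + 3 = 55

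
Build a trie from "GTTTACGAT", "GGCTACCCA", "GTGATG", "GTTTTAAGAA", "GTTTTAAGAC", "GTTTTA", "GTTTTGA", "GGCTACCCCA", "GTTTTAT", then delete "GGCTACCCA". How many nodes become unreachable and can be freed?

1

A node on "GGCTACCCA"'s path can go only if nothing else ends at it or branches off below it.
The suffix "A" (1 node) is used only by "GGCTACCCA"; the node for "GGCTACCC" still has the child "C", so pruning stops there.
Nodes removed: 1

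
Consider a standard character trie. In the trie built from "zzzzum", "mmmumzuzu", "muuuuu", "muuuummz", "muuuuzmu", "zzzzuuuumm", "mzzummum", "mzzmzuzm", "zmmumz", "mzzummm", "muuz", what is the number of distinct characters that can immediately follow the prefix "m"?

3

The children of the "m" node are the distinct next characters among strings starting with "m".
Distinct next characters after "m": m, u, z.
That node has 3 child edges.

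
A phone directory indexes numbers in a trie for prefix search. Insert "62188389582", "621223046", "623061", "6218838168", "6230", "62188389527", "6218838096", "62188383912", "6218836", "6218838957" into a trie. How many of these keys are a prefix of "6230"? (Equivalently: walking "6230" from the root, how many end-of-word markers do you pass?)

Check each prefix of "6230" against the stored set — each match is an end-marker on the path.
Prefixes of the query that are stored words: "6230"
Count: 1

1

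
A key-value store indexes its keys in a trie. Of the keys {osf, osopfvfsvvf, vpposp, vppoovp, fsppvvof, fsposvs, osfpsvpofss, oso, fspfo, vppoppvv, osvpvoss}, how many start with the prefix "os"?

5

Traverse to the node for "os", then collect every word in that subtree.
Words under "os": osf, osfpsvpofss, oso, osopfvfsvvf, osvpvoss
Count: 5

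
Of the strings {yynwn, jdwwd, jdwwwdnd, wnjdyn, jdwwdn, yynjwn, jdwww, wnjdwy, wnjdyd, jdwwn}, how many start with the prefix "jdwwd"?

2

Traverse to the node for "jdwwd", then collect every word in that subtree.
Words under "jdwwd": jdwwd, jdwwdn
Count: 2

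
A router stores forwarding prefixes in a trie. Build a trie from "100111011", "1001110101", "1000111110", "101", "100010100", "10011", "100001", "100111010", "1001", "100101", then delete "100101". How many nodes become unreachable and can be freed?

Walk "100101" from the leaf back toward the root, removing each node that no remaining word uses.
The suffix "01" (2 nodes) is used only by "100101"; the node for "1001" still has the child "1", so pruning stops there.
Nodes removed: 2

2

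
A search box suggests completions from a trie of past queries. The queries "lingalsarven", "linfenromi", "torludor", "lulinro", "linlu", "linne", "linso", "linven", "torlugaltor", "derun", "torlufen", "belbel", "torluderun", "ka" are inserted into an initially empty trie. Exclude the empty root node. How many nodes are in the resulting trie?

68

Trace insertions, counting only characters that open a new branch:
  "lingalsarven" → 12 new (l, i, n, g, a, l, s, a, r, v, e, n)
  "linfenromi" → prefix "lin" already present; 7 new (f, e, n, r, o, m, i)
  "torludor" → 8 new (t, o, r, l, u, d, o, r)
  "lulinro" → prefix "l" already present; 6 new (u, l, i, n, r, o)
  "linlu" → prefix "lin" already present; 2 new (l, u)
  "linne" → prefix "lin" already present; 2 new (n, e)
  "linso" → prefix "lin" already present; 2 new (s, o)
  "linven" → prefix "lin" already present; 3 new (v, e, n)
  "torlugaltor" → prefix "torlu" already present; 6 new (g, a, l, t, o, r)
  "derun" → 5 new (d, e, r, u, n)
  "torlufen" → prefix "torlu" already present; 3 new (f, e, n)
  "belbel" → 6 new (b, e, l, b, e, l)
  "torluderun" → prefix "torlud" already present; 4 new (e, r, u, n)
  "ka" → 2 new (k, a)
Total nodes = 12 + 7 + 8 + 6 + 2 + 2 + 2 + 3 + 6 + 5 + 3 + 6 + 4 + 2 = 68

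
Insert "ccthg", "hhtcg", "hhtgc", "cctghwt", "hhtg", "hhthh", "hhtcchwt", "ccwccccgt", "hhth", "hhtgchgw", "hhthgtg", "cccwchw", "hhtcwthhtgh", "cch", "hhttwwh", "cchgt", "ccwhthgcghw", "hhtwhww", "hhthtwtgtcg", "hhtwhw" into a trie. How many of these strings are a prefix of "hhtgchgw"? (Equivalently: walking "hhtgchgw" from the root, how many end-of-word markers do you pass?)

3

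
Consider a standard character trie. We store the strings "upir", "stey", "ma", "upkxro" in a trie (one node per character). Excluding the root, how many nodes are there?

For each word, the new-node count is its length minus the longest prefix already in the trie:
  "upir" → 4 new (u, p, i, r)
  "stey" → 4 new (s, t, e, y)
  "ma" → 2 new (m, a)
  "upkxro" → prefix "up" already present; 4 new (k, x, r, o)
Total nodes = 4 + 4 + 2 + 4 = 14

14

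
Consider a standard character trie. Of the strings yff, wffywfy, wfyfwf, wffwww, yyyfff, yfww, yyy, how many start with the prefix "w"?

3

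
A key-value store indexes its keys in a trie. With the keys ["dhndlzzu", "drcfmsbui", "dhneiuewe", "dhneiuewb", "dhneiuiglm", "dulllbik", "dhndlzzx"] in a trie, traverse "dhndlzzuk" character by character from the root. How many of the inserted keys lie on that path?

Check each prefix of "dhndlzzuk" against the stored set — each match is an end-marker on the path.
Prefixes of the query that are stored words: "dhndlzzu"
Count: 1

1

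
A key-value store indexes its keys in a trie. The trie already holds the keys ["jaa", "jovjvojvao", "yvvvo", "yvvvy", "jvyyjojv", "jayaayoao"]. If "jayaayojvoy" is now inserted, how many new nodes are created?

Walking "jayaayojvoy" from the root, the first 7 characters ("jayaayo") follow existing edges; "j" is the first miss.
New nodes needed: |"jayaayojvoy"| − 7 = 11 − 7 = 4.

4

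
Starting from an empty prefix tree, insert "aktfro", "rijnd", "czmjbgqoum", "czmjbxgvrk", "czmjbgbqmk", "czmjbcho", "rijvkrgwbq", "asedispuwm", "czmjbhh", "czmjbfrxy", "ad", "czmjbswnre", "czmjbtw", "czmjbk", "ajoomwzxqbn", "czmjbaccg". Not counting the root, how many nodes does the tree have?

Count nodes per top-level branch (shared prefixes stored once):
  'a'-branch (ad, ajoomwzxqbn, aktfro, asedispuwm): 26 nodes
  'c'-branch (czmjbaccg, czmjbcho, czmjbfrxy, czmjbgbqmk, czmjbgqoum, czmjbhh, czmjbk, czmjbswnre, czmjbtw, czmjbxgvrk): 40 nodes
  'r'-branch (rijnd, rijvkrgwbq): 12 nodes
Sum: 78

78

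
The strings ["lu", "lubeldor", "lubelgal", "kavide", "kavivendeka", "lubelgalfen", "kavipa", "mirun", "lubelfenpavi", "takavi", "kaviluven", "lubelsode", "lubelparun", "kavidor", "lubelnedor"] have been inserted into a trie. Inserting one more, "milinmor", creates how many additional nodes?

The longest prefix of "milinmor" already in the trie is "mi" (length 2).
New nodes needed: |"milinmor"| − 2 = 8 − 2 = 6.

6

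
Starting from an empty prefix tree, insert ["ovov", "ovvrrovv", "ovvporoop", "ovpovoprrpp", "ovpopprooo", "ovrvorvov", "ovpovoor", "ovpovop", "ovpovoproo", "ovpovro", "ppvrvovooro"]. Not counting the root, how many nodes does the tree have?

55

For each word, the new-node count is its length minus the longest prefix already in the trie:
  "ovov" → 4 new (o, v, o, v)
  "ovvrrovv" → prefix "ov" already present; 6 new (v, r, r, o, v, v)
  "ovvporoop" → prefix "ovv" already present; 6 new (p, o, r, o, o, p)
  "ovpovoprrpp" → prefix "ov" already present; 9 new (p, o, v, o, p, r, r, p, p)
  "ovpopprooo" → prefix "ovpo" already present; 6 new (p, p, r, o, o, o)
  "ovrvorvov" → prefix "ov" already present; 7 new (r, v, o, r, v, o, v)
  "ovpovoor" → prefix "ovpovo" already present; 2 new (o, r)
  "ovpovop" → prefix "ovpovop" already present; 0 new (none)
  "ovpovoproo" → prefix "ovpovopr" already present; 2 new (o, o)
  "ovpovro" → prefix "ovpov" already present; 2 new (r, o)
  "ppvrvovooro" → 11 new (p, p, v, r, v, o, v, o, o, r, o)
Total nodes = 4 + 6 + 6 + 9 + 6 + 7 + 2 + 0 + 2 + 2 + 11 = 55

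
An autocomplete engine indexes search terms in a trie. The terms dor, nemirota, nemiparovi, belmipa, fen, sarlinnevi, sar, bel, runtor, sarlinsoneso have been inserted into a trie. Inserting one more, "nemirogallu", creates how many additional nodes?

Walking "nemirogallu" from the root, the first 6 characters ("nemiro") follow existing edges; "g" is the first miss.
New nodes needed: |"nemirogallu"| − 6 = 11 − 6 = 5.

5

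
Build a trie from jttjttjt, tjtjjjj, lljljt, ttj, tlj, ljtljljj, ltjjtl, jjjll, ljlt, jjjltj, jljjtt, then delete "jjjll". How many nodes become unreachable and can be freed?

Walk "jjjll" from the leaf back toward the root, removing each node that no remaining word uses.
The suffix "l" (1 node) is used only by "jjjll"; the node for "jjjl" still has the child "t", so pruning stops there.
Nodes removed: 1

1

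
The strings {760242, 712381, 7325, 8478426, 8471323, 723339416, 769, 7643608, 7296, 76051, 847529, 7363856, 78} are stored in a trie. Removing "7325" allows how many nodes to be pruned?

2

After clearing the end-marker at "7325", prune upward until reaching a node still needed by another word.
The suffix "25" (2 nodes) is used only by "7325"; the node for "73" still has the child "6", so pruning stops there.
Nodes removed: 2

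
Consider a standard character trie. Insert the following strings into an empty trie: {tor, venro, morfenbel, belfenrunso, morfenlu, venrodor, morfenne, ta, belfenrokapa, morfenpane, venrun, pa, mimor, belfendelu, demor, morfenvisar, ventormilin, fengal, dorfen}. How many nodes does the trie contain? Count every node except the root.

For each word, the new-node count is its length minus the longest prefix already in the trie:
  "tor" → 3 new (t, o, r)
  "venro" → 5 new (v, e, n, r, o)
  "morfenbel" → 9 new (m, o, r, f, e, n, b, e, l)
  "belfenrunso" → 11 new (b, e, l, f, e, n, r, u, n, s, o)
  "morfenlu" → prefix "morfen" already present; 2 new (l, u)
  "venrodor" → prefix "venro" already present; 3 new (d, o, r)
  "morfenne" → prefix "morfen" already present; 2 new (n, e)
  "ta" → prefix "t" already present; 1 new (a)
  "belfenrokapa" → prefix "belfenr" already present; 5 new (o, k, a, p, a)
  "morfenpane" → prefix "morfen" already present; 4 new (p, a, n, e)
  "venrun" → prefix "venr" already present; 2 new (u, n)
  "pa" → 2 new (p, a)
  "mimor" → prefix "m" already present; 4 new (i, m, o, r)
  "belfendelu" → prefix "belfen" already present; 4 new (d, e, l, u)
  "demor" → 5 new (d, e, m, o, r)
  "morfenvisar" → prefix "morfen" already present; 5 new (v, i, s, a, r)
  "ventormilin" → prefix "ven" already present; 8 new (t, o, r, m, i, l, i, n)
  "fengal" → 6 new (f, e, n, g, a, l)
  "dorfen" → prefix "d" already present; 5 new (o, r, f, e, n)
Total nodes = 3 + 5 + 9 + 11 + 2 + 3 + 2 + 1 + 5 + 4 + 2 + 2 + 4 + 4 + 5 + 5 + 8 + 6 + 5 = 86

86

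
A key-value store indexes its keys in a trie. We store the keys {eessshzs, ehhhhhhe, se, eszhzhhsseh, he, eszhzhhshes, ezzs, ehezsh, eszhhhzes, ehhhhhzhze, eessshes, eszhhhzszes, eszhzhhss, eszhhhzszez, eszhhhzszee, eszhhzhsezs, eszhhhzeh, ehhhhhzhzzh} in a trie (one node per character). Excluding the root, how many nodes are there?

Count nodes per top-level branch (shared prefixes stored once):
  'e'-branch (eessshes, eessshzs, ehezsh, ehhhhhhe, ehhhhhzhze, ehhhhhzhzzh, eszhhhzeh, eszhhhzes, eszhhhzszee, eszhhhzszes, eszhhhzszez, eszhhzhsezs, eszhzhhshes, eszhzhhss, eszhzhhsseh, ezzs): 61 nodes
  'h'-branch (he): 2 nodes
  's'-branch (se): 2 nodes
Sum: 65

65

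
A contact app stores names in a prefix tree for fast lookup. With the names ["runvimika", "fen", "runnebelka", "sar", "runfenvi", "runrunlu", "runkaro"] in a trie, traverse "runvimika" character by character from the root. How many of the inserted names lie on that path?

1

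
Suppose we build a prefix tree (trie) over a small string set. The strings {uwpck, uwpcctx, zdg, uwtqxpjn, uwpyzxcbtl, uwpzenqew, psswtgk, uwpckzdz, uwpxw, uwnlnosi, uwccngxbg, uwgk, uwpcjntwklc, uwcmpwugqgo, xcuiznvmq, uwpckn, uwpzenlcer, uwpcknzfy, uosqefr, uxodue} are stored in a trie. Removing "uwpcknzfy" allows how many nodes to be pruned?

A node on "uwpcknzfy"'s path can go only if nothing else ends at it or branches off below it.
The suffix "zfy" (3 nodes) is used only by "uwpcknzfy"; "uwpckn" is itself a stored word, so pruning stops there.
Nodes removed: 3

3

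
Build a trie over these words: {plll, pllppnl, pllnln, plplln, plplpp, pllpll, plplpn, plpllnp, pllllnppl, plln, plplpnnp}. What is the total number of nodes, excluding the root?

28

Count nodes per top-level branch (shared prefixes stored once):
  'p'-branch (plll, pllllnppl, plln, pllnln, pllpll, pllppnl, plplln, plpllnp, plplpn, plplpnnp, plplpp): 28 nodes
Sum: 28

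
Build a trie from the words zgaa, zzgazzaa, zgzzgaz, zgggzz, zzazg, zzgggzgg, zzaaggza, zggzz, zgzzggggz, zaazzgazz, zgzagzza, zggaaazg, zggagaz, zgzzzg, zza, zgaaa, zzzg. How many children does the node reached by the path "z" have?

3

Follow the path "z" to its node, then look at its outgoing edges.
Distinct next characters after "z": a, g, z.
That node has 3 child edges.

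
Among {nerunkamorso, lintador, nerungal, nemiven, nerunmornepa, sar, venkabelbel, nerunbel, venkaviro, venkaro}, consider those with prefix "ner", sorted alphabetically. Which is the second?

nerungal

DFS of the "ner" subtree visits, in order: "nerunbel", "nerungal", "nerunkamorso", "nerunmornepa"
The 2nd is nerungal.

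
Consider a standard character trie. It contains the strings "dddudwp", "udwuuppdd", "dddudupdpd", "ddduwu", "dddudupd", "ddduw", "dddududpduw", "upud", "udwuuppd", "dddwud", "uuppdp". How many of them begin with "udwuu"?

2

Walk to "udwuu"; the words in its subtree are exactly those with that prefix.
Matches: "udwuuppd", "udwuuppdd"
Count: 2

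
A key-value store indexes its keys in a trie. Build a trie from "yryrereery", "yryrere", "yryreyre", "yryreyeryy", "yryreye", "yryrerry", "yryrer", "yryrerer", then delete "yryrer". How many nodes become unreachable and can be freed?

0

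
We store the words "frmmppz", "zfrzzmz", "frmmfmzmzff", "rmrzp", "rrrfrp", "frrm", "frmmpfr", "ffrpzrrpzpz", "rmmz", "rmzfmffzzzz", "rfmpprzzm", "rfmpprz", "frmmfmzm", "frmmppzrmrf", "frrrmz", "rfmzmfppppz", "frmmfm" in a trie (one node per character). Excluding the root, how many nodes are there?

79

For each word, the new-node count is its length minus the longest prefix already in the trie:
  "frmmppz" → 7 new (f, r, m, m, p, p, z)
  "zfrzzmz" → 7 new (z, f, r, z, z, m, z)
  "frmmfmzmzff" → prefix "frmm" already present; 7 new (f, m, z, m, z, f, f)
  "rmrzp" → 5 new (r, m, r, z, p)
  "rrrfrp" → prefix "r" already present; 5 new (r, r, f, r, p)
  "frrm" → prefix "fr" already present; 2 new (r, m)
  "frmmpfr" → prefix "frmmp" already present; 2 new (f, r)
  "ffrpzrrpzpz" → prefix "f" already present; 10 new (f, r, p, z, r, r, p, z, p, z)
  "rmmz" → prefix "rm" already present; 2 new (m, z)
  "rmzfmffzzzz" → prefix "rm" already present; 9 new (z, f, m, f, f, z, z, z, z)
  "rfmpprzzm" → prefix "r" already present; 8 new (f, m, p, p, r, z, z, m)
  "rfmpprz" → prefix "rfmpprz" already present; 0 new (none)
  "frmmfmzm" → prefix "frmmfmzm" already present; 0 new (none)
  "frmmppzrmrf" → prefix "frmmppz" already present; 4 new (r, m, r, f)
  "frrrmz" → prefix "frr" already present; 3 new (r, m, z)
  "rfmzmfppppz" → prefix "rfm" already present; 8 new (z, m, f, p, p, p, p, z)
  "frmmfm" → prefix "frmmfm" already present; 0 new (none)
Total nodes = 7 + 7 + 7 + 5 + 5 + 2 + 2 + 10 + 2 + 9 + 8 + 0 + 0 + 4 + 3 + 8 + 0 = 79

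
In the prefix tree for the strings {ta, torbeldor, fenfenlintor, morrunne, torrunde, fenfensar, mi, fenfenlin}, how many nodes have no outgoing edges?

A leaf is a node with no children — equivalently, the end of a word that is not a proper prefix of any other stored word.
Those words: "fenfenlintor", "fenfensar", "mi", "morrunne", "ta", "torbeldor", "torrunde"
Leaf count: 7

7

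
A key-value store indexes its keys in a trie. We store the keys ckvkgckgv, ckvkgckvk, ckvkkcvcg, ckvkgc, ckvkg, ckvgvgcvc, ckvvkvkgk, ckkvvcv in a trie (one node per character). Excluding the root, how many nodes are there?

For each word, the new-node count is its length minus the longest prefix already in the trie:
  "ckvkgckgv" → 9 new (c, k, v, k, g, c, k, g, v)
  "ckvkgckvk" → prefix "ckvkgck" already present; 2 new (v, k)
  "ckvkkcvcg" → prefix "ckvk" already present; 5 new (k, c, v, c, g)
  "ckvkgc" → prefix "ckvkgc" already present; 0 new (none)
  "ckvkg" → prefix "ckvkg" already present; 0 new (none)
  "ckvgvgcvc" → prefix "ckv" already present; 6 new (g, v, g, c, v, c)
  "ckvvkvkgk" → prefix "ckv" already present; 6 new (v, k, v, k, g, k)
  "ckkvvcv" → prefix "ck" already present; 5 new (k, v, v, c, v)
Total nodes = 9 + 2 + 5 + 0 + 0 + 6 + 6 + 5 = 33

33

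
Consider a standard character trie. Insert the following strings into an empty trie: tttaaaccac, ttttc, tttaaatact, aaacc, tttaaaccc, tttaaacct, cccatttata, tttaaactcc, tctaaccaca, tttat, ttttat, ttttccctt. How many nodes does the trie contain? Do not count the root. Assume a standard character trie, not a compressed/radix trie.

52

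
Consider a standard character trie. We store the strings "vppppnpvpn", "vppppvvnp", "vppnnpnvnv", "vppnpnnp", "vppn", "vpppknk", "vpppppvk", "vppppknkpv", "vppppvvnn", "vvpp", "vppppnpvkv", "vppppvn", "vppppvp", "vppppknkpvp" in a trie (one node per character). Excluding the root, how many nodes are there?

For each word, the new-node count is its length minus the longest prefix already in the trie:
  "vppppnpvpn" → 10 new (v, p, p, p, p, n, p, v, p, n)
  "vppppvvnp" → prefix "vpppp" already present; 4 new (v, v, n, p)
  "vppnnpnvnv" → prefix "vpp" already present; 7 new (n, n, p, n, v, n, v)
  "vppnpnnp" → prefix "vppn" already present; 4 new (p, n, n, p)
  "vppn" → prefix "vppn" already present; 0 new (none)
  "vpppknk" → prefix "vppp" already present; 3 new (k, n, k)
  "vpppppvk" → prefix "vpppp" already present; 3 new (p, v, k)
  "vppppknkpv" → prefix "vpppp" already present; 5 new (k, n, k, p, v)
  "vppppvvnn" → prefix "vppppvvn" already present; 1 new (n)
  "vvpp" → prefix "v" already present; 3 new (v, p, p)
  "vppppnpvkv" → prefix "vppppnpv" already present; 2 new (k, v)
  "vppppvn" → prefix "vppppv" already present; 1 new (n)
  "vppppvp" → prefix "vppppv" already present; 1 new (p)
  "vppppknkpvp" → prefix "vppppknkpv" already present; 1 new (p)
Total nodes = 10 + 4 + 7 + 4 + 0 + 3 + 3 + 5 + 1 + 3 + 2 + 1 + 1 + 1 = 45

45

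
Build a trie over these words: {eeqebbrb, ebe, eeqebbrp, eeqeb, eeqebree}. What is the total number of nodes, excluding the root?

Insert word by word; a character creates a node only if that edge doesn't already exist:
  "eeqebbrb" → 8 new (e, e, q, e, b, b, r, b)
  "ebe" → prefix "e" already present; 2 new (b, e)
  "eeqebbrp" → prefix "eeqebbr" already present; 1 new (p)
  "eeqeb" → prefix "eeqeb" already present; 0 new (none)
  "eeqebree" → prefix "eeqeb" already present; 3 new (r, e, e)
Total nodes = 8 + 2 + 1 + 0 + 3 = 14

14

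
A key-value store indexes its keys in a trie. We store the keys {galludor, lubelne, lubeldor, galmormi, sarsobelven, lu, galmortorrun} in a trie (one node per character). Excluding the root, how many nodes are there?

40

For each word, the new-node count is its length minus the longest prefix already in the trie:
  "galludor" → 8 new (g, a, l, l, u, d, o, r)
  "lubelne" → 7 new (l, u, b, e, l, n, e)
  "lubeldor" → prefix "lubel" already present; 3 new (d, o, r)
  "galmormi" → prefix "gal" already present; 5 new (m, o, r, m, i)
  "sarsobelven" → 11 new (s, a, r, s, o, b, e, l, v, e, n)
  "lu" → prefix "lu" already present; 0 new (none)
  "galmortorrun" → prefix "galmor" already present; 6 new (t, o, r, r, u, n)
Total nodes = 8 + 7 + 3 + 5 + 11 + 0 + 6 = 40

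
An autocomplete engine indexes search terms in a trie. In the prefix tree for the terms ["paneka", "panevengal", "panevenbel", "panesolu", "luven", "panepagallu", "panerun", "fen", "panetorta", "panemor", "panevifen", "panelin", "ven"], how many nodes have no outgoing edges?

13

Leaves are exactly the stored words that no other stored word extends.
Those words: "fen", "luven", "paneka", "panelin", "panemor", "panepagallu", "panerun", "panesolu", "panetorta", "panevenbel", "panevengal", "panevifen", "ven"
Leaf count: 13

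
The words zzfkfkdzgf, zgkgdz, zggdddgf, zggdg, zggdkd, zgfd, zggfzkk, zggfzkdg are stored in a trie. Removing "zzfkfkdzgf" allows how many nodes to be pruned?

After clearing the end-marker at "zzfkfkdzgf", prune upward until reaching a node still needed by another word.
The suffix "zfkfkdzgf" (9 nodes) is used only by "zzfkfkdzgf"; the node for "z" still has the child "g", so pruning stops there.
Nodes removed: 9

9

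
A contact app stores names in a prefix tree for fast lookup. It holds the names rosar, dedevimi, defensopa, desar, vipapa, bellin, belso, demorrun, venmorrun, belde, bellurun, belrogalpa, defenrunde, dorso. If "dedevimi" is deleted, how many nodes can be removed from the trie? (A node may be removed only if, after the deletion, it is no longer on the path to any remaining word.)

6

Walk "dedevimi" from the leaf back toward the root, removing each node that no remaining word uses.
The suffix "devimi" (6 nodes) is used only by "dedevimi"; the node for "de" still has the child "f", so pruning stops there.
Nodes removed: 6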